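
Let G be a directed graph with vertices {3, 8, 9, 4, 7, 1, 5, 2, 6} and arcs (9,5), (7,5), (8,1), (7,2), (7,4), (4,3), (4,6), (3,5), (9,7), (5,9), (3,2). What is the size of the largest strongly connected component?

5

{3, 4, 5, 7, 9} are all mutually reachable — one SCC of size 5.
{2} is an SCC by itself.
{1} is an SCC by itself.
{8} is an SCC by itself.
{6} is an SCC by itself.
The largest has 5 vertices.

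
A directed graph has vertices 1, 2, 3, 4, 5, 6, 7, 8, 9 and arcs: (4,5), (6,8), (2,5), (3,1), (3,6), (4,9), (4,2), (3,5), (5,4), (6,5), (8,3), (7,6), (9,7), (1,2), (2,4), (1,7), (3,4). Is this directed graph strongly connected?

From 9 we can reach every vertex (1, 2, 3, 4, 5, 6, 7, 8, 9), and every vertex can reach 9 (1, 2, 3, 4, 5, 6, 7, 8, 9). So the whole graph is one strongly connected component.

Yes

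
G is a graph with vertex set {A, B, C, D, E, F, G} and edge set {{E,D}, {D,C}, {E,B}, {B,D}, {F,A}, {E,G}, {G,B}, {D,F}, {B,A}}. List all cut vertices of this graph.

D

Removing D increases the component count from 1 to 2, so D is a cut vertex.
By contrast removing E leaves 1 component; it is not a cut vertex. No other vertex is a cut vertex either.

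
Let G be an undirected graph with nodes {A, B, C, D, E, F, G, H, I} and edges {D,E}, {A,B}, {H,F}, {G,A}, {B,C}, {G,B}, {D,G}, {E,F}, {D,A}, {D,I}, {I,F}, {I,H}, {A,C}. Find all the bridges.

The edges on the cycle D-G-B-C-A-D are not bridges since each lies on that cycle.
Every edge lies on some cycle, so there are no bridges.

none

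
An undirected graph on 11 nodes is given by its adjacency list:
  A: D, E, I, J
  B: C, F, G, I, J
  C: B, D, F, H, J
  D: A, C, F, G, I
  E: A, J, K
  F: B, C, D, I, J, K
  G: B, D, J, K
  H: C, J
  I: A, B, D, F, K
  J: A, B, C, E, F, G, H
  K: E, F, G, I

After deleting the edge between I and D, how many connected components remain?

I and D are still connected via I-A-D, so the component count stays at 1.

1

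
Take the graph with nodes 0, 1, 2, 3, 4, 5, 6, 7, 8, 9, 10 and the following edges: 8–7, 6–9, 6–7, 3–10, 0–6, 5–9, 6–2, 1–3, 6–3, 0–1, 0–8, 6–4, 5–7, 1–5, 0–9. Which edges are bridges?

The edges on the cycle 0-1-5-9-0 are not bridges since each lies on that cycle.
But removing 10–3 disconnects 10 from 3; removing 2–6 disconnects 2 from 6; removing 4–6 disconnects 4 from 6 — these are bridges.

10-3, 2-6, 4-6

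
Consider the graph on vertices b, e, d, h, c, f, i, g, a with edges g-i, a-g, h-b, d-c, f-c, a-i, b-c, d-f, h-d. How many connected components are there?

3

e is isolated — a component by itself.
Starting from a we can reach a, g, i. That is one component of size 3.
Starting from b we can reach b, c, d, f, h. That is one component of size 5.
Total: 3 components.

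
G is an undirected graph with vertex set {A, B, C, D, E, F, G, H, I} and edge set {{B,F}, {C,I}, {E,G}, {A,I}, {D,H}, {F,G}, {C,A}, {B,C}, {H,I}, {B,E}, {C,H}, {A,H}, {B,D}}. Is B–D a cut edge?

After removing B–D, the path B-C-H-D still connects them, so the edge is not a bridge.

No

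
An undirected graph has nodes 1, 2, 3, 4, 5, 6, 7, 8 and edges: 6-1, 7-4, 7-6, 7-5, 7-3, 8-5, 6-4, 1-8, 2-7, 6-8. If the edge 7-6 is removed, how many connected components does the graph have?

7 and 6 are still connected via 7-4-6, so the component count stays at 1.

1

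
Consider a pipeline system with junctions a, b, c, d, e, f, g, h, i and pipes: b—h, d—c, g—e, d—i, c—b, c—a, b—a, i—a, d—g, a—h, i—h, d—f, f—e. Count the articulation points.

Removing d increases the component count from 1 to 2, so d is a cut vertex.
By contrast removing f leaves 1 component; it is not a cut vertex. No other vertex is a cut vertex either.

1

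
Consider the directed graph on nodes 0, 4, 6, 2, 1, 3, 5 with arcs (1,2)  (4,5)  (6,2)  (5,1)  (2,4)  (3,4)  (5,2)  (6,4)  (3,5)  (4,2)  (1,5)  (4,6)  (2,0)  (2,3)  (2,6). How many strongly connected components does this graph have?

2

{1, 2, 3, 4, 5, 6} are all mutually reachable — one SCC of size 6.
{0} is an SCC by itself.
That gives 2 strongly connected components.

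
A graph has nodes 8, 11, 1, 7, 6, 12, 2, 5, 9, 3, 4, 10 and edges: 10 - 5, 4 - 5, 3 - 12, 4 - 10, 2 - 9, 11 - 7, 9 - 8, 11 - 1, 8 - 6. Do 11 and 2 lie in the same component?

No

The component containing 11 is {1, 7, 11}, and 2 is not in it.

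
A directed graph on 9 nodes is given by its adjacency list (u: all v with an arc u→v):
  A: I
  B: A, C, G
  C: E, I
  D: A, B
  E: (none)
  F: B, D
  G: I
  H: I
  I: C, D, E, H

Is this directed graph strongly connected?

No

There is no directed path from C to F, so the graph is not strongly connected.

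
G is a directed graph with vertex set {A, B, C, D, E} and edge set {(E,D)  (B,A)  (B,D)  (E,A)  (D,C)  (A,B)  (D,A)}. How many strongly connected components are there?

3

{A, B, D} are all mutually reachable — one SCC of size 3.
{E} is an SCC by itself.
{C} is an SCC by itself.
That gives 3 strongly connected components.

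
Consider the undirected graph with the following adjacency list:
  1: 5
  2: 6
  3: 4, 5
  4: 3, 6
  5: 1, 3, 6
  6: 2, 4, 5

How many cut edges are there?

2

The edges on the cycle 6-5-3-4-6 are not bridges since each lies on that cycle.
But removing 1-5 disconnects 1 from 5; removing 6-2 disconnects 6 from 2 — these are bridges.
That makes 2 bridges.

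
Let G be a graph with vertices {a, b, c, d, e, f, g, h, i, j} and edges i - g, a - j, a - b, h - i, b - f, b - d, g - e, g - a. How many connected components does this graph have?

2

c is isolated — a component by itself.
Starting from a we can reach a, b, d, e, f, g, h, i, j. That is one component of size 9.
Total: 2 components.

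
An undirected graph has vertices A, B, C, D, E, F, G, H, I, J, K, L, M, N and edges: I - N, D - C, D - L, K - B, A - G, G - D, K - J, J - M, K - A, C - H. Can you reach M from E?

No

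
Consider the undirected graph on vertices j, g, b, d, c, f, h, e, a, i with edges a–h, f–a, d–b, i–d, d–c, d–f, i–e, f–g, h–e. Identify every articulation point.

d, f

Removing d increases the component count from 2 to 4, so d is a cut vertex.
Removing f increases the component count from 2 to 3, so f is a cut vertex.
By contrast removing e leaves 2 components; it is not a cut vertex. No other vertex is a cut vertex either.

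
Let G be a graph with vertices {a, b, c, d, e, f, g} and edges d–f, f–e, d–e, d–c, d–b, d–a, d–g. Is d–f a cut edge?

After removing d–f, the path d-e-f still connects them, so the edge is not a bridge.

No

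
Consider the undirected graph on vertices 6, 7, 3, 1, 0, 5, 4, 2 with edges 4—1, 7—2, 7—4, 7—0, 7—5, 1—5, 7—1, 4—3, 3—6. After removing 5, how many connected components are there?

1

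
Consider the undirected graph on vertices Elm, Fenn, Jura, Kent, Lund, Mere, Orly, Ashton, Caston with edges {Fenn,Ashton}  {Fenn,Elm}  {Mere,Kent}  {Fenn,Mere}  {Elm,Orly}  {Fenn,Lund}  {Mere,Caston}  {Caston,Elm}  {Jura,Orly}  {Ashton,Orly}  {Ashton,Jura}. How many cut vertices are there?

2

Removing Fenn increases the component count from 1 to 2, so Fenn is a cut vertex.
Removing Mere increases the component count from 1 to 2, so Mere is a cut vertex.
By contrast removing Ashton leaves 1 component; it is not a cut vertex. No other vertex is a cut vertex either.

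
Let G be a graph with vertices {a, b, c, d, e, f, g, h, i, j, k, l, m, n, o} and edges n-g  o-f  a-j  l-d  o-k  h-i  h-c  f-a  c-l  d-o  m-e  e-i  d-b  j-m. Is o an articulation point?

Deleting o raises the number of components from 2 to 3, so o is a cut vertex.

Yes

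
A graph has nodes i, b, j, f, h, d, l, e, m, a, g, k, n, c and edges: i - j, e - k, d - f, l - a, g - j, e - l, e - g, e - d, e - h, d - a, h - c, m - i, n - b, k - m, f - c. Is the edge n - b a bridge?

Removing n - b leaves no path between n and b: the component count goes from 2 to 3. So it is a bridge.

Yes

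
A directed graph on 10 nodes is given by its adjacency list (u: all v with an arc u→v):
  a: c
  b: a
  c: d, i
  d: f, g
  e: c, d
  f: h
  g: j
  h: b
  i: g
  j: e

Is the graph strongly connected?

From j we can reach every vertex (a, b, c, d, e, f, g, h, i, j), and every vertex can reach j (a, b, c, d, e, f, g, h, i, j). So the whole graph is one strongly connected component.

Yes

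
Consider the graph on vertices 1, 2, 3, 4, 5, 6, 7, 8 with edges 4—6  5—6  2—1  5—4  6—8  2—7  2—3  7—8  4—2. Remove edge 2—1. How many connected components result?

Before removal there is 1 component.
2—1 is a bridge — removing it separates 2's side from 1's side.
After removal: 2 components.

2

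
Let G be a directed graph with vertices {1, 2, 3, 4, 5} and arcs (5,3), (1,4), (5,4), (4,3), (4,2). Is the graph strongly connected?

There is no directed path from 4 to 1, so the graph is not strongly connected.

No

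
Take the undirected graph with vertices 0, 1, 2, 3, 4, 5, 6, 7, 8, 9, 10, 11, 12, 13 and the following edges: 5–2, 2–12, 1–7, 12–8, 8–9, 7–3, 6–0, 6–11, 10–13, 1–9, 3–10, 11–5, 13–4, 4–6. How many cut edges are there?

The edges on the cycle 1-7-3-10-13-4-6-11-5-2-12-8-9-1 are not bridges since each lies on that cycle.
But removing 0–6 disconnects 0 from 6 — this is a bridge.

1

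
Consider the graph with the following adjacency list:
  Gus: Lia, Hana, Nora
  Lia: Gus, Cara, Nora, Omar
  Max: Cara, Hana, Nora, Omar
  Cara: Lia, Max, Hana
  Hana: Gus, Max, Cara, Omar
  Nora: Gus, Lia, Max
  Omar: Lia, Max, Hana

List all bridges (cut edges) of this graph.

The edges on the cycle Nora-Lia-Omar-Max-Nora are not bridges since each lies on that cycle.
Every edge lies on some cycle, so there are no bridges.

none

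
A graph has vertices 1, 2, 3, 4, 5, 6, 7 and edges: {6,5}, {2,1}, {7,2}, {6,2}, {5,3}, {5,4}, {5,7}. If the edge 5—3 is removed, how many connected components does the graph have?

Before removal there is 1 component.
5—3 is a bridge — removing it separates 5's side from 3's side.
After removal: 2 components.

2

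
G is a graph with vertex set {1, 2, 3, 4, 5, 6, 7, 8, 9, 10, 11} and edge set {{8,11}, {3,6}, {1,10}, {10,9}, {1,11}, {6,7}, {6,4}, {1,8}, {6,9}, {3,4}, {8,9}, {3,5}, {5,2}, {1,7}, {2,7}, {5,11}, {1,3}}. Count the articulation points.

Removing 1, for instance, still leaves 1 component. No single vertex removal increases the component count — the graph has no articulation points.

0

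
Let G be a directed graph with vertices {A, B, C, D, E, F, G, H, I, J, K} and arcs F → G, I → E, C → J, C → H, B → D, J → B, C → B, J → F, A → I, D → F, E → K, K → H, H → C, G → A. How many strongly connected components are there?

1

{A, B, C, D, E, F, G, H, I, J, K} are all mutually reachable — one SCC of size 11.
That gives 1 strongly connected component.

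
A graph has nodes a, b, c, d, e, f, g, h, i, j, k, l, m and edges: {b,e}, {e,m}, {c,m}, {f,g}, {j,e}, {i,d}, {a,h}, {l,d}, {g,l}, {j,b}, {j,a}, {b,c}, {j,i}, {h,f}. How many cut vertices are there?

Removing j increases the component count from 2 to 3, so j is a cut vertex.
By contrast removing i leaves 2 components; it is not a cut vertex. No other vertex is a cut vertex either.

1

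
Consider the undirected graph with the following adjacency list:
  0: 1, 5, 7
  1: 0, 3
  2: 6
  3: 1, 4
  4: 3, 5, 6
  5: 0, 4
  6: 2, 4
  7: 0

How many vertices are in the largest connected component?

8

Starting from 0 we can reach 0, 1, 2, 3, 4, 5, 6, 7. That is one component of size 8.
The largest has 8 vertices.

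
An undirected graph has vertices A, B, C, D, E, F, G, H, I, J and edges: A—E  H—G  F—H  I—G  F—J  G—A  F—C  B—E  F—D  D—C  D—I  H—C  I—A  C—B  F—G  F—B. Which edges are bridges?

F-J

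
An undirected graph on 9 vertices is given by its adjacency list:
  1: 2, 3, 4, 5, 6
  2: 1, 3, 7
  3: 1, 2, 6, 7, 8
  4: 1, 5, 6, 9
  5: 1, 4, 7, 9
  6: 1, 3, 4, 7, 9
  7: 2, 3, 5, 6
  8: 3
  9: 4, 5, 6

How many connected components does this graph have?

1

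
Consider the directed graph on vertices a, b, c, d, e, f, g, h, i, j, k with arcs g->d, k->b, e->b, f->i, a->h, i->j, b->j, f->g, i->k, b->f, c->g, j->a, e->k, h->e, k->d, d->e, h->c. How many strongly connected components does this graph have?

1

{a, b, c, d, e, f, g, h, i, j, k} are all mutually reachable — one SCC of size 11.
That gives 1 strongly connected component.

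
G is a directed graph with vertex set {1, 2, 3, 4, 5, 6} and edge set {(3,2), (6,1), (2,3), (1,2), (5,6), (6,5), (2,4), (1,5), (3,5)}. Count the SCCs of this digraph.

{1, 2, 3, 5, 6} are all mutually reachable — one SCC of size 5.
{4} is an SCC by itself.
That gives 2 strongly connected components.

2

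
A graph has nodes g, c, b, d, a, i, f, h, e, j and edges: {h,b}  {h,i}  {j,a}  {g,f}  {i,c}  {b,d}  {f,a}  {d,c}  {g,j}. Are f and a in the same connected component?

From f we can reach a, f, g, j, which includes a.

Yes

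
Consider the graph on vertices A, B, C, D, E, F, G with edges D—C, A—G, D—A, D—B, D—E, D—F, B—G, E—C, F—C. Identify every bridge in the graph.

none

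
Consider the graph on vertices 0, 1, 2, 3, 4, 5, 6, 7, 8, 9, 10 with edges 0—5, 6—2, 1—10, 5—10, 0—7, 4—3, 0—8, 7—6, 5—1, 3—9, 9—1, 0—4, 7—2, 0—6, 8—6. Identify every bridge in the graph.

none

The edges on the cycle 0-8-6-0 are not bridges since each lies on that cycle.
Every edge lies on some cycle, so there are no bridges.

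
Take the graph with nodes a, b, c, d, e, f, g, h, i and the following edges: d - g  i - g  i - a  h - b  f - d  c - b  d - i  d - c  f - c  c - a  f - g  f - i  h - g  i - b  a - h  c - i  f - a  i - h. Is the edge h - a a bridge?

After removing h - a, the path h-i-a still connects them, so the edge is not a bridge.

No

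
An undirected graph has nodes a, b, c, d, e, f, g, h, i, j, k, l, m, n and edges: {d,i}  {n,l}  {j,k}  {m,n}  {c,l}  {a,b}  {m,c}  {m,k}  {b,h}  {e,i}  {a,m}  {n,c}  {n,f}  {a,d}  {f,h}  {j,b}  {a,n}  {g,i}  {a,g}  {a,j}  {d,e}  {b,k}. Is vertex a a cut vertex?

Deleting a raises the number of components from 1 to 2, so a is a cut vertex.

Yes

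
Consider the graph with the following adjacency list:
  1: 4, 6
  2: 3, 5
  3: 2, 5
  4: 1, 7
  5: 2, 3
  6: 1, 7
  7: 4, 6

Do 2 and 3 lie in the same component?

Yes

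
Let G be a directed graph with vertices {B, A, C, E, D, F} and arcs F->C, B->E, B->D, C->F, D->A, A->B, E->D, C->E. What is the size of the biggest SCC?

4

{A, B, D, E} are all mutually reachable — one SCC of size 4.
{C, F} are all mutually reachable — one SCC of size 2.
The largest has 4 vertices.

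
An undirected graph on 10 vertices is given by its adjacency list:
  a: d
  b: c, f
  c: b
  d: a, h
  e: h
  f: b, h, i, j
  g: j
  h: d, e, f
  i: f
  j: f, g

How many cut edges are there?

removing h-f disconnects h from f; removing d-h disconnects d from h; removing a-d disconnects a from d; removing h-e disconnects h from e — these are bridges.
In total 9 edges are bridges.

9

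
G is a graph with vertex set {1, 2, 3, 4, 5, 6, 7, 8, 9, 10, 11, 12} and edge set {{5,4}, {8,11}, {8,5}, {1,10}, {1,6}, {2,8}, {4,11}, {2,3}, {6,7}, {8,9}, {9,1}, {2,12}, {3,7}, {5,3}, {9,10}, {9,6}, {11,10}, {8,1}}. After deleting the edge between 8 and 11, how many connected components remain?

1

8 and 11 are still connected via 8-5-4-11, so the component count stays at 1.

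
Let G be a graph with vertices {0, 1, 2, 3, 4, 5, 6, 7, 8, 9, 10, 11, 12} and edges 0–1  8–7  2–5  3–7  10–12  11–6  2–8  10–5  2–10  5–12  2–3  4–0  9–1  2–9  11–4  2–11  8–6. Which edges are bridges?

The edges on the cycle 2-3-7-8-2 are not bridges since each lies on that cycle.
Every edge lies on some cycle, so there are no bridges.

none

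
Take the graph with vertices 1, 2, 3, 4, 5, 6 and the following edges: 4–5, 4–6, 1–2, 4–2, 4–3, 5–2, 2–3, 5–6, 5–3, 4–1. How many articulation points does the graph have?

0

Removing 2, for instance, still leaves 1 component. No single vertex removal increases the component count — the graph has no articulation points.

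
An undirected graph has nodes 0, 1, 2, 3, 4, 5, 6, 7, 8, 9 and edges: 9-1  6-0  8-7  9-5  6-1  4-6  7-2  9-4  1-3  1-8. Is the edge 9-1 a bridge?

No

After removing 9-1, the path 9-4-6-1 still connects them, so the edge is not a bridge.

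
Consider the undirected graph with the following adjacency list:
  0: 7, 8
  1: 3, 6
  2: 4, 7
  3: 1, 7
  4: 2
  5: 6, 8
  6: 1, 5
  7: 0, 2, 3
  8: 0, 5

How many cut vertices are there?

2

Removing 2 increases the component count from 1 to 2, so 2 is a cut vertex.
Removing 7 increases the component count from 1 to 2, so 7 is a cut vertex.
By contrast removing 3 leaves 1 component; it is not a cut vertex. No other vertex is a cut vertex either.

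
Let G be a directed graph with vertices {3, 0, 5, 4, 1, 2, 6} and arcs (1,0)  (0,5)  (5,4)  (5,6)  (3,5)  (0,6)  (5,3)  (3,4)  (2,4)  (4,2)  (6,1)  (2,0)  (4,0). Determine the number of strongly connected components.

{0, 1, 2, 3, 4, 5, 6} are all mutually reachable — one SCC of size 7.
That gives 1 strongly connected component.

1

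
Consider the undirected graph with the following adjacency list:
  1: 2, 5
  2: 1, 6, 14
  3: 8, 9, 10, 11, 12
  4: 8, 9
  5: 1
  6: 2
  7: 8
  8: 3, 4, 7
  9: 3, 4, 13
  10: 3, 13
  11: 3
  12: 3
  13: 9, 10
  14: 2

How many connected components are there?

Starting from 1 we can reach 1, 2, 5, 6, 14. That is one component of size 5.
Starting from 3 we can reach 3, 4, 7, 8, 9, 10, 11, 12, 13. That is one component of size 9.
Total: 2 components.

2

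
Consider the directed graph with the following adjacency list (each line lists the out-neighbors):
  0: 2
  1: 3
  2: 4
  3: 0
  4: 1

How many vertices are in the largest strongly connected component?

{0, 1, 2, 3, 4} are all mutually reachable — one SCC of size 5.
The largest has 5 vertices.

5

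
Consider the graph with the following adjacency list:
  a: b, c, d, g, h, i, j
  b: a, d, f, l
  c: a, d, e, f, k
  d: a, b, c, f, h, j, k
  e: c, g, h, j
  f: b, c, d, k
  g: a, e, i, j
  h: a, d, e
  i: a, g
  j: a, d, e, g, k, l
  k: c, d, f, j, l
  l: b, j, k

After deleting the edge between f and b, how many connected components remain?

f and b are still connected via f-d-b, so the component count stays at 1.

1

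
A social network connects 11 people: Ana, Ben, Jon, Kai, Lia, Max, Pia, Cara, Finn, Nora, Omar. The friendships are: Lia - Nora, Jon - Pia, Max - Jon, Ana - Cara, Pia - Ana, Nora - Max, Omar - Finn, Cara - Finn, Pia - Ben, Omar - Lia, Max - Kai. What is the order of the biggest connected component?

11

Starting from Ana we can reach Ana, Ben, Jon, Kai, Lia, Max, Pia, Cara, Finn, Nora, Omar. That is one component of size 11.
The largest has 11 vertices.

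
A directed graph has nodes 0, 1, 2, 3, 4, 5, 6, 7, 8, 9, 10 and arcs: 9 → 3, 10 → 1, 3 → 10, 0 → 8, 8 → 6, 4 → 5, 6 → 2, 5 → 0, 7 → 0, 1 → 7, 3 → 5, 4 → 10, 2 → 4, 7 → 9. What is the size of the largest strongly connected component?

11

{0, 1, 2, 3, 4, 5, 6, 7, 8, 9, 10} are all mutually reachable — one SCC of size 11.
The largest has 11 vertices.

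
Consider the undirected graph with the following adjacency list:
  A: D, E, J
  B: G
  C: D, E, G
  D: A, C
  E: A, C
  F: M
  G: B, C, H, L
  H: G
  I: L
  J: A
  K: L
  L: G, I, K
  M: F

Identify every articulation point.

A, C, G, L

Removing A increases the component count from 2 to 3, so A is a cut vertex.
Removing C increases the component count from 2 to 3, so C is a cut vertex.
Removing G increases the component count from 2 to 5, so G is a cut vertex.
Likewise L is a cut vertex.
By contrast removing D leaves 2 components; it is not a cut vertex. No other vertex is a cut vertex either.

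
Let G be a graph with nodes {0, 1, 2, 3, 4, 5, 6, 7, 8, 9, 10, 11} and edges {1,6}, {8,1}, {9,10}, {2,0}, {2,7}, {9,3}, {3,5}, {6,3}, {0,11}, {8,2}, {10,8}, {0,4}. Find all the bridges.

The edges on the cycle 9-10-8-1-6-3-9 are not bridges since each lies on that cycle.
But removing 8—2 disconnects 8 from 2; removing 2—0 disconnects 2 from 0; removing 4—0 disconnects 4 from 0; removing 11—0 disconnects 11 from 0 — these are bridges.
In total 6 edges are bridges.

0-11, 0-2, 0-4, 2-7, 2-8, 3-5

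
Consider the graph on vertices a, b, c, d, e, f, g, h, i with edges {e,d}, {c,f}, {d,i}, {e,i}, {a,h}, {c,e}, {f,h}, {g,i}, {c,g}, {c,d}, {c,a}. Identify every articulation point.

c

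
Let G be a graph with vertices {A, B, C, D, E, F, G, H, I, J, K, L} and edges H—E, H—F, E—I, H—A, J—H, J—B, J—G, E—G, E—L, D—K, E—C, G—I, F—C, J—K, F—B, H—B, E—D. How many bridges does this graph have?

The edges on the cycle H-F-C-E-H are not bridges since each lies on that cycle.
But removing L—E disconnects L from E; removing A—H disconnects A from H — these are bridges.
That makes 2 bridges.

2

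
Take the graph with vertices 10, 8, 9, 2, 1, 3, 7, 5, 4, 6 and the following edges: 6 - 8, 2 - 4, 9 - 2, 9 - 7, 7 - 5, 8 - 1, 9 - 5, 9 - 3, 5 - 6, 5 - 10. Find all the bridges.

The edges on the cycle 9-7-5-9 are not bridges since each lies on that cycle.
But removing 6 - 8 disconnects 6 from 8; removing 9 - 2 disconnects 9 from 2; removing 5 - 6 disconnects 5 from 6; removing 9 - 3 disconnects 9 from 3 — these are bridges.
In total 7 edges are bridges.

1-8, 10-5, 2-4, 2-9, 3-9, 5-6, 6-8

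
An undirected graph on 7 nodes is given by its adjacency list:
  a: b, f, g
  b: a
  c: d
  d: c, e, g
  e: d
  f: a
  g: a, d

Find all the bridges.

a-b, a-f, a-g, c-d, d-e, d-g

removing d-g disconnects d from g; removing d-e disconnects d from e; removing f-a disconnects f from a; removing c-d disconnects c from d — these are bridges.
In total 6 edges are bridges.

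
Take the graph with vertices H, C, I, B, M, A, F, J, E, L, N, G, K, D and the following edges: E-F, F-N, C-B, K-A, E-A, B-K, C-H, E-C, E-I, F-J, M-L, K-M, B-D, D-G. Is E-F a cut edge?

Removing E-F leaves no path between E and F: the component count goes from 1 to 2. So it is a bridge.

Yes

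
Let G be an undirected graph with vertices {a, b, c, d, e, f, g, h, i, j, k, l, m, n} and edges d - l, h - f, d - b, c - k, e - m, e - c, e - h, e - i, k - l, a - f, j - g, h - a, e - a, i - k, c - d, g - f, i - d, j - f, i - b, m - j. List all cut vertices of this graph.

e

Removing e increases the component count from 2 to 3, so e is a cut vertex.
By contrast removing j leaves 2 components; it is not a cut vertex. No other vertex is a cut vertex either.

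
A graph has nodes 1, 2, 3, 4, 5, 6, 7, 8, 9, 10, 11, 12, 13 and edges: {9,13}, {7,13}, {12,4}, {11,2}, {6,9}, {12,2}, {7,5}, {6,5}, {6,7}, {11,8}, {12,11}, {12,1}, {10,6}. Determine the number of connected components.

3

3 is isolated — a component by itself.
Starting from 1 we can reach 1, 2, 4, 8, 11, 12. That is one component of size 6.
Starting from 5 we can reach 5, 6, 7, 9, 10, 13. That is one component of size 6.
Total: 3 components.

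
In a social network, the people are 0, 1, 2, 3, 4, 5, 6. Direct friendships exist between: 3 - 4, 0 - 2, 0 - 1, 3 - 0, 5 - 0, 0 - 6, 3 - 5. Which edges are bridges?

The edges on the cycle 3-5-0-3 are not bridges since each lies on that cycle.
But removing 0 - 6 disconnects 0 from 6; removing 0 - 1 disconnects 0 from 1; removing 3 - 4 disconnects 3 from 4; removing 0 - 2 disconnects 0 from 2 — these are bridges.

0-1, 0-2, 0-6, 3-4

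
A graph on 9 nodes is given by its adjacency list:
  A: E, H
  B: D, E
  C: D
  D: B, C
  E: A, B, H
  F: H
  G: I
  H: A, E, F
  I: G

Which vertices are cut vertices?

B, D, E, H

Removing B increases the component count from 2 to 3, so B is a cut vertex.
Removing D increases the component count from 2 to 3, so D is a cut vertex.
Removing E increases the component count from 2 to 3, so E is a cut vertex.
Likewise H is a cut vertex.
By contrast removing G leaves 2 components; it is not a cut vertex. No other vertex is a cut vertex either.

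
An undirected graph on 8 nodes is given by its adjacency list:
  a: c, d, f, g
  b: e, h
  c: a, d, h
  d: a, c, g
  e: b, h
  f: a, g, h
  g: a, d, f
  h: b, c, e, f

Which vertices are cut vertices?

Removing h increases the component count from 1 to 2, so h is a cut vertex.
By contrast removing e leaves 1 component; it is not a cut vertex. No other vertex is a cut vertex either.

h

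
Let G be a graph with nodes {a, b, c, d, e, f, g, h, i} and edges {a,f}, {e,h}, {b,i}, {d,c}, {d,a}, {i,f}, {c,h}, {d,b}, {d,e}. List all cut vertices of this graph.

Removing d increases the component count from 2 to 3, so d is a cut vertex.
By contrast removing a leaves 2 components; it is not a cut vertex. No other vertex is a cut vertex either.

d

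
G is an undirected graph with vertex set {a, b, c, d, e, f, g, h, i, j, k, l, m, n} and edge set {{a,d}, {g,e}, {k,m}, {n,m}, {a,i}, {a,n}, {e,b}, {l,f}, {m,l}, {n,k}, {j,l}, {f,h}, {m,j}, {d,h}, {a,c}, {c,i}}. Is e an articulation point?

Yes

Deleting e raises the number of components from 2 to 3, so e is a cut vertex.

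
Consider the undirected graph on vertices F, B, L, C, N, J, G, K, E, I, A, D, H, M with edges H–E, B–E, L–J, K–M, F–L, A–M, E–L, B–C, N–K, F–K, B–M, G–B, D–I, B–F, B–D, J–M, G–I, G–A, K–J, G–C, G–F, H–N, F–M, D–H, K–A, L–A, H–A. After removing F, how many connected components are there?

1

With F gone, the remaining components are: {A, B, C, D, E, G, H, I, J, K, L, M, N}.
That is 1 component.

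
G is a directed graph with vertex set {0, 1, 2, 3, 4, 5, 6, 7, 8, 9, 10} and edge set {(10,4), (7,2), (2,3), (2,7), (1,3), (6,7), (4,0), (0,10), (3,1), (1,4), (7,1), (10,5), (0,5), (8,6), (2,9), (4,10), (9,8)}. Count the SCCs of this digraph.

4

{2, 6, 7, 8, 9} are all mutually reachable — one SCC of size 5.
{0, 4, 10} are all mutually reachable — one SCC of size 3.
{1, 3} are all mutually reachable — one SCC of size 2.
{5} is an SCC by itself.
That gives 4 strongly connected components.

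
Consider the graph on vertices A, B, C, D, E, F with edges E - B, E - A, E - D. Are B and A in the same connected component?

Yes

From B we can reach A, B, D, E, which includes A.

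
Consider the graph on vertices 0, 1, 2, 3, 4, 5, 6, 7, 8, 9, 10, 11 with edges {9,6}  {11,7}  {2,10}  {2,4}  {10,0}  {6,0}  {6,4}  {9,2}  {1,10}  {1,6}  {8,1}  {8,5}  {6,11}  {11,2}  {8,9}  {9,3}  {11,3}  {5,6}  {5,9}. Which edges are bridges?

The edges on the cycle 8-1-10-0-6-5-8 are not bridges since each lies on that cycle.
But removing 11—7 disconnects 11 from 7 — this is a bridge.

11-7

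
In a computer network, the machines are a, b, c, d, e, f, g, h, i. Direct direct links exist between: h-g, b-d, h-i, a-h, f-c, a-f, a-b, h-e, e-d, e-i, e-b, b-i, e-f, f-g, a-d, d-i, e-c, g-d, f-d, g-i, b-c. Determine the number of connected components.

1

Starting from a we can reach a, b, c, d, e, f, g, h, i. That is one component of size 9.
Total: 1 component.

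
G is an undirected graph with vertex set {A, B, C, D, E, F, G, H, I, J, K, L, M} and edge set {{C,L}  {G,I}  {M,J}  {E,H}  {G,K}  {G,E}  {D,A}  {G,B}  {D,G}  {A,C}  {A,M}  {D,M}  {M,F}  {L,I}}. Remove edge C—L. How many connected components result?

C and L are still connected via C-A-D-G-I-L, so the component count stays at 1.

1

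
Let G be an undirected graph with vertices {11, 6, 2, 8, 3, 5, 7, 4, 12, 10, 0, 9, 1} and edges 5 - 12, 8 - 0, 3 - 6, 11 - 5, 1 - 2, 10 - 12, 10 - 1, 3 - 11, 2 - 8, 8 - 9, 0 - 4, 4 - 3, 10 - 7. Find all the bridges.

The edges on the cycle 10-1-2-8-0-4-3-11-5-12-10 are not bridges since each lies on that cycle.
But removing 8 - 9 disconnects 8 from 9; removing 6 - 3 disconnects 6 from 3; removing 10 - 7 disconnects 10 from 7 — these are bridges.

10-7, 3-6, 8-9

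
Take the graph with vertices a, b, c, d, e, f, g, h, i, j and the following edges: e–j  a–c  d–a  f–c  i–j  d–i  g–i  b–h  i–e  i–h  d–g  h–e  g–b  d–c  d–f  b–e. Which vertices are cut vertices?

Removing d increases the component count from 1 to 2, so d is a cut vertex.
By contrast removing h leaves 1 component; it is not a cut vertex. No other vertex is a cut vertex either.

d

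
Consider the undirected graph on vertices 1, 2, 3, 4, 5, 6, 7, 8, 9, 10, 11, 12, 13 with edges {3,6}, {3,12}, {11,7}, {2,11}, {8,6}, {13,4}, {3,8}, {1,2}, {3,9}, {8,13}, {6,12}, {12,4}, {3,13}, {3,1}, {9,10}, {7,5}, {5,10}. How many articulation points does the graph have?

1

Removing 3 increases the component count from 1 to 2, so 3 is a cut vertex.
By contrast removing 2 leaves 1 component; it is not a cut vertex. No other vertex is a cut vertex either.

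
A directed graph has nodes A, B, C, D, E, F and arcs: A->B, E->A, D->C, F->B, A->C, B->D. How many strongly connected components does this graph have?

{D} is an SCC by itself.
{B} is an SCC by itself.
{C} is an SCC by itself.
{E} is an SCC by itself.
{F} is an SCC by itself.
(and 1 more singleton SCC)
That gives 6 strongly connected components.

6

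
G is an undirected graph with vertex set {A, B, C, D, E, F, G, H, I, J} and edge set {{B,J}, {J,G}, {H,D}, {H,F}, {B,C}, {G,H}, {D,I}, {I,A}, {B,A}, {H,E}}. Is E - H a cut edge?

Removing E - H leaves no path between E and H: the component count goes from 1 to 2. So it is a bridge.

Yes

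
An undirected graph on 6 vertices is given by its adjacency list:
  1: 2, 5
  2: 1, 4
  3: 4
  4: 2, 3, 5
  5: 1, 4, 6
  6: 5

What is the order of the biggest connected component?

6

Starting from 1 we can reach 1, 2, 3, 4, 5, 6. That is one component of size 6.
The largest has 6 vertices.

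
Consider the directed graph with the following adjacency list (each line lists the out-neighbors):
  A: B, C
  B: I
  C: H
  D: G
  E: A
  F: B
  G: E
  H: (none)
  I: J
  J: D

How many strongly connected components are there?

4

{A, B, D, E, G, I, J} are all mutually reachable — one SCC of size 7.
{H} is an SCC by itself.
{F} is an SCC by itself.
{C} is an SCC by itself.
That gives 4 strongly connected components.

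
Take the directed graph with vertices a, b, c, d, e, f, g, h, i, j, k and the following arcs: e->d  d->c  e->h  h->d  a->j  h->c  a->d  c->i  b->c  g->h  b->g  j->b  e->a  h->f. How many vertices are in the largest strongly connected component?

{k} is an SCC by itself.
{f} is an SCC by itself.
{d} is an SCC by itself.
{h} is an SCC by itself.
{j} is an SCC by itself.
(and 6 more singleton SCCs)
The largest has 1 vertex.

1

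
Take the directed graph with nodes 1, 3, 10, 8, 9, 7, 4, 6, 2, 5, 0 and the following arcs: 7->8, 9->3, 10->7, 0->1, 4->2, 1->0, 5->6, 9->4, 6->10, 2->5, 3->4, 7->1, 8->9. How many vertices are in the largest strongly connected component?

9

{2, 3, 4, 5, 6, 7, 8, 9, 10} are all mutually reachable — one SCC of size 9.
{0, 1} are all mutually reachable — one SCC of size 2.
The largest has 9 vertices.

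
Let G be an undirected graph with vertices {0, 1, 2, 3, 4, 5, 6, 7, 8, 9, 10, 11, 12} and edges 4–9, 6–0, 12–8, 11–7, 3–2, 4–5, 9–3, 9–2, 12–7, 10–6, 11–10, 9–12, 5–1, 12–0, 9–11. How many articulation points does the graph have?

Removing 4 increases the component count from 1 to 2, so 4 is a cut vertex.
Removing 5 increases the component count from 1 to 2, so 5 is a cut vertex.
Removing 9 increases the component count from 1 to 3, so 9 is a cut vertex.
Likewise 12 is a cut vertex.
By contrast removing 8 leaves 1 component; it is not a cut vertex. No other vertex is a cut vertex either.

4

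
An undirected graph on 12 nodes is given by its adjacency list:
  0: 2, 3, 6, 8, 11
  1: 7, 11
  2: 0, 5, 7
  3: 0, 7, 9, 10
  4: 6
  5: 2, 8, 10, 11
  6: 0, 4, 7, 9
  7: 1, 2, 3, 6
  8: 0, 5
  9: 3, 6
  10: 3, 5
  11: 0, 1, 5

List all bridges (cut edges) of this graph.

4-6

The edges on the cycle 0-3-7-2-0 are not bridges since each lies on that cycle.
But removing 4-6 disconnects 4 from 6 — this is a bridge.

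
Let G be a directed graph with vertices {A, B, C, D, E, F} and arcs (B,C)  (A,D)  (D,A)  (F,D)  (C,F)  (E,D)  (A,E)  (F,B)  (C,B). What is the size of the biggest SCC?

{B, C, F} are all mutually reachable — one SCC of size 3.
{A, D, E} are all mutually reachable — one SCC of size 3.
The largest has 3 vertices.

3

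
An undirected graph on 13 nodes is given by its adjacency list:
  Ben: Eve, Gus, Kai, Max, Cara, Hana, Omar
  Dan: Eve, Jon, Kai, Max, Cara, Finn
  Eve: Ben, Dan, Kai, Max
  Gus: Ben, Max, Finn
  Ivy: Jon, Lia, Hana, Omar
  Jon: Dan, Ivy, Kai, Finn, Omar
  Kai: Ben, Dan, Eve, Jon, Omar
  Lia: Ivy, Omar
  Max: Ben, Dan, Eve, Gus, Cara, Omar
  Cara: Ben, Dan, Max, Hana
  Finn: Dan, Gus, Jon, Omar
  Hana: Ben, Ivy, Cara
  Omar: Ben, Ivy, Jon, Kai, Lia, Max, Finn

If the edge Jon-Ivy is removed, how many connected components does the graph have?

Jon and Ivy are still connected via Jon-Omar-Ivy, so the component count stays at 1.

1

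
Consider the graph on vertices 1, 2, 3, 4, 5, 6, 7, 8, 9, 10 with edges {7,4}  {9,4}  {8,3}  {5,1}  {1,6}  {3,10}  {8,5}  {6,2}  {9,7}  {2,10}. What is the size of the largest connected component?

7

Starting from 4 we can reach 4, 7, 9. That is one component of size 3.
Starting from 1 we can reach 1, 2, 3, 5, 6, 8, 10. That is one component of size 7.
The largest has 7 vertices.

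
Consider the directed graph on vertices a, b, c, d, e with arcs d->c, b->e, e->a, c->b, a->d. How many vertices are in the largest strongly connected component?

5

{a, b, c, d, e} are all mutually reachable — one SCC of size 5.
The largest has 5 vertices.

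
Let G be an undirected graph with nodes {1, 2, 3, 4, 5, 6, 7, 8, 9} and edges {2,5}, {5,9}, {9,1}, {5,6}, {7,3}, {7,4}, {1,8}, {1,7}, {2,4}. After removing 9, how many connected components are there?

1

With 9 gone, the remaining components are: {1, 2, 3, 4, 5, 6, 7, 8}.
That is 1 component.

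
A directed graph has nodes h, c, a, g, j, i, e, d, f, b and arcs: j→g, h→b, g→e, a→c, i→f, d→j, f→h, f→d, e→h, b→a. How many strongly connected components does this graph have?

10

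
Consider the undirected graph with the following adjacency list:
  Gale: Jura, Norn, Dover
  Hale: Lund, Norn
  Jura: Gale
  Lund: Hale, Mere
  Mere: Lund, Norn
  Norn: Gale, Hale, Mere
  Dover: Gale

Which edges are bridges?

Dover-Gale, Gale-Jura, Gale-Norn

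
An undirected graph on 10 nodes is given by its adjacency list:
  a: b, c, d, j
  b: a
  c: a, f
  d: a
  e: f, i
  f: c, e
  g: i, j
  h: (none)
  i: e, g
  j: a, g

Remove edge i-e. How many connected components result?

i and e are still connected via i-g-j-a-c-f-e, so the component count stays at 2.

2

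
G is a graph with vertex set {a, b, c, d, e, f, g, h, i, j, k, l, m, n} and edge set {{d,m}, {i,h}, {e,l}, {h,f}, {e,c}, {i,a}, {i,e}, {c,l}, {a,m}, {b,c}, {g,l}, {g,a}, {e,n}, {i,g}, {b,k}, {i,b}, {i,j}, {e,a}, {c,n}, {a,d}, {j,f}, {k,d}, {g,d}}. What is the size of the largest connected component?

14

Starting from a we can reach a, b, c, d, e, f, g, h, i, j, k, l, m, n. That is one component of size 14.
The largest has 14 vertices.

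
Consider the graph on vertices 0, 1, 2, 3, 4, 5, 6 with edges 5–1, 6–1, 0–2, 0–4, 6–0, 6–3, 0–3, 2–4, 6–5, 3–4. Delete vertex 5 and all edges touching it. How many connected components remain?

With 5 gone, the remaining components are: {0, 1, 2, 3, 4, 6}.
That is 1 component.

1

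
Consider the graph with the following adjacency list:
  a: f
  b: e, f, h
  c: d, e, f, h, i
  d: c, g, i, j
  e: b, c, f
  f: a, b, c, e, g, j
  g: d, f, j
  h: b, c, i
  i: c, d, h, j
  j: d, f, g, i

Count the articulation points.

1

Removing f increases the component count from 1 to 2, so f is a cut vertex.
By contrast removing a leaves 1 component; it is not a cut vertex. No other vertex is a cut vertex either.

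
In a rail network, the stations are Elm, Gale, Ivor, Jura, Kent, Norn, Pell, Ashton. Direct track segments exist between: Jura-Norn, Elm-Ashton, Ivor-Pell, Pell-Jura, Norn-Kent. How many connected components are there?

3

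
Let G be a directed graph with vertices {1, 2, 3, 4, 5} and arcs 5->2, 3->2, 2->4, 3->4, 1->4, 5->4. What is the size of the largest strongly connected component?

1

{3} is an SCC by itself.
{1} is an SCC by itself.
{5} is an SCC by itself.
{2} is an SCC by itself.
{4} is an SCC by itself.
The largest has 1 vertex.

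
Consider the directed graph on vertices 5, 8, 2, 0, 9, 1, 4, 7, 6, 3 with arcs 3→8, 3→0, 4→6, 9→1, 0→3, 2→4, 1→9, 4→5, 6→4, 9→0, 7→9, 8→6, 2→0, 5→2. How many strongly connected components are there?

{0, 2, 3, 4, 5, 6, 8} are all mutually reachable — one SCC of size 7.
{1, 9} are all mutually reachable — one SCC of size 2.
{7} is an SCC by itself.
That gives 3 strongly connected components.

3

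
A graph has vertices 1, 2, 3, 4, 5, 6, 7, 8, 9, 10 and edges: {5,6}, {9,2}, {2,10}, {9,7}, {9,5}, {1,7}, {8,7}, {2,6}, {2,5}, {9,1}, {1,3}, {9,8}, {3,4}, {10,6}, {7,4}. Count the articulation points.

1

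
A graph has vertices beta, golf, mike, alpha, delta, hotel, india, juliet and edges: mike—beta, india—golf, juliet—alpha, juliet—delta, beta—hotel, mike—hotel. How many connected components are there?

Starting from golf we can reach golf, india. That is one component of size 2.
Starting from alpha we can reach alpha, delta, juliet. That is one component of size 3.
Starting from beta we can reach beta, mike, hotel. That is one component of size 3.
Total: 3 components.

3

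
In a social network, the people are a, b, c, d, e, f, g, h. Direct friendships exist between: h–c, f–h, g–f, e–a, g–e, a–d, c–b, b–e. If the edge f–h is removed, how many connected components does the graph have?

1

f and h are still connected via f-g-e-b-c-h, so the component count stays at 1.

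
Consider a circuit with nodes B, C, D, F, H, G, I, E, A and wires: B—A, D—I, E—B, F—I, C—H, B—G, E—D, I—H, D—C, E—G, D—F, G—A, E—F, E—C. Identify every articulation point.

Removing E increases the component count from 1 to 2, so E is a cut vertex.
By contrast removing I leaves 1 component; it is not a cut vertex. No other vertex is a cut vertex either.

E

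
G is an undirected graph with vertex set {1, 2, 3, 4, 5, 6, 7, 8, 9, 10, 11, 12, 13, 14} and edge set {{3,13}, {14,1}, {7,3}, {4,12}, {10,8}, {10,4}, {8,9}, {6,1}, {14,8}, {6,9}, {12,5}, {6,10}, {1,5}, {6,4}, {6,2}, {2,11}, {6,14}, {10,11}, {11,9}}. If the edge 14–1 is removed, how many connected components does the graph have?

14 and 1 are still connected via 14-6-1, so the component count stays at 2.

2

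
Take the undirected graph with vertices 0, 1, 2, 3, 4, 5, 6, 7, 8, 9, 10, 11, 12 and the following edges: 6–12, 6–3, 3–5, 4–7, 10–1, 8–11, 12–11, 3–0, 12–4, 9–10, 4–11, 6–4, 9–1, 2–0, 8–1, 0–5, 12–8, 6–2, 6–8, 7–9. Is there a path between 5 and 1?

Yes

From 5 we can reach 0, 1, 2, 3, 4, 5, 6, 7, 8, 9, 10, 11, 12, which includes 1.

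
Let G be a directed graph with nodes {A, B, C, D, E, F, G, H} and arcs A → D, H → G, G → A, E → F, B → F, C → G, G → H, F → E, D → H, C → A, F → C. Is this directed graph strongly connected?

No

There is no directed path from C to B, so the graph is not strongly connected.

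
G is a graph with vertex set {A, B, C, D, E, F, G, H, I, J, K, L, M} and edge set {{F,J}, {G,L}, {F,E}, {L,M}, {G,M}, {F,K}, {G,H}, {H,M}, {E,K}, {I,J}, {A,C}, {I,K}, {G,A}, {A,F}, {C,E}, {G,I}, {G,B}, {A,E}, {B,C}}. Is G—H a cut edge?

After removing G—H, the path G-M-H still connects them, so the edge is not a bridge.

No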